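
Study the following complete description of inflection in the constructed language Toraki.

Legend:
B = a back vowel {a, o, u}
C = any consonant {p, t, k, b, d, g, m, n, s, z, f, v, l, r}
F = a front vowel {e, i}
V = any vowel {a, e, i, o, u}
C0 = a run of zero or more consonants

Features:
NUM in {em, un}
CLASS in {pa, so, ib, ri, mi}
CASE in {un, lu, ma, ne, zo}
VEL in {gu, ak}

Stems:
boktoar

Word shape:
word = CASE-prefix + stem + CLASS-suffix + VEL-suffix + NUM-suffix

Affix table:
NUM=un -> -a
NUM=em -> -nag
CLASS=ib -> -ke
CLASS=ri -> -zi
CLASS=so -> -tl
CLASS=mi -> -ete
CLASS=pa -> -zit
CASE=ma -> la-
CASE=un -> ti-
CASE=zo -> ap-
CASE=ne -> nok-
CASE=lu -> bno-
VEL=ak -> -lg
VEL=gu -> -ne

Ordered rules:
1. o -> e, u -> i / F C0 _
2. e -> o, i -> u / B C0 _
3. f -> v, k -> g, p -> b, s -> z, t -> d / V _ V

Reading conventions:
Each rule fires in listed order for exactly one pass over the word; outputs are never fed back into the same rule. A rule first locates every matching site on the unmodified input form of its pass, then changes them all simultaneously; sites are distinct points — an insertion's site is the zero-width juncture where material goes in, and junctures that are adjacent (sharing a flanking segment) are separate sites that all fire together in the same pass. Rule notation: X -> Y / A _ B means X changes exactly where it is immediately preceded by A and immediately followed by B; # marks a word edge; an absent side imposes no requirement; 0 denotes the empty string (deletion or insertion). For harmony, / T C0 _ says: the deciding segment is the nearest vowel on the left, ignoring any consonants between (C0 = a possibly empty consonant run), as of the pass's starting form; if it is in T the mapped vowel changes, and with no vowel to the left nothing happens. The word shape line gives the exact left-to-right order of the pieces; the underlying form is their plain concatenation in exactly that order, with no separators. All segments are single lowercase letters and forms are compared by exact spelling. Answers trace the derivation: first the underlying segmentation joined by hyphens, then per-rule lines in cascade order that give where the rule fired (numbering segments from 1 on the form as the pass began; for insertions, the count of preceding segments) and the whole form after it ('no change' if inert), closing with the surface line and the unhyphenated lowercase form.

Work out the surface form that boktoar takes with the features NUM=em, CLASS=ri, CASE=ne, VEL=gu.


underlying: nok-boktoar-zi-ne-nag
1. o -> e, u -> i / F C0 _: no change
2. e -> o, i -> u / B C0 _: fires at position(s) 12: nokboktoarzunenag
3. f -> v, k -> g, p -> b, s -> z, t -> d / V _ V: no change
surface: nokboktoarzunenag


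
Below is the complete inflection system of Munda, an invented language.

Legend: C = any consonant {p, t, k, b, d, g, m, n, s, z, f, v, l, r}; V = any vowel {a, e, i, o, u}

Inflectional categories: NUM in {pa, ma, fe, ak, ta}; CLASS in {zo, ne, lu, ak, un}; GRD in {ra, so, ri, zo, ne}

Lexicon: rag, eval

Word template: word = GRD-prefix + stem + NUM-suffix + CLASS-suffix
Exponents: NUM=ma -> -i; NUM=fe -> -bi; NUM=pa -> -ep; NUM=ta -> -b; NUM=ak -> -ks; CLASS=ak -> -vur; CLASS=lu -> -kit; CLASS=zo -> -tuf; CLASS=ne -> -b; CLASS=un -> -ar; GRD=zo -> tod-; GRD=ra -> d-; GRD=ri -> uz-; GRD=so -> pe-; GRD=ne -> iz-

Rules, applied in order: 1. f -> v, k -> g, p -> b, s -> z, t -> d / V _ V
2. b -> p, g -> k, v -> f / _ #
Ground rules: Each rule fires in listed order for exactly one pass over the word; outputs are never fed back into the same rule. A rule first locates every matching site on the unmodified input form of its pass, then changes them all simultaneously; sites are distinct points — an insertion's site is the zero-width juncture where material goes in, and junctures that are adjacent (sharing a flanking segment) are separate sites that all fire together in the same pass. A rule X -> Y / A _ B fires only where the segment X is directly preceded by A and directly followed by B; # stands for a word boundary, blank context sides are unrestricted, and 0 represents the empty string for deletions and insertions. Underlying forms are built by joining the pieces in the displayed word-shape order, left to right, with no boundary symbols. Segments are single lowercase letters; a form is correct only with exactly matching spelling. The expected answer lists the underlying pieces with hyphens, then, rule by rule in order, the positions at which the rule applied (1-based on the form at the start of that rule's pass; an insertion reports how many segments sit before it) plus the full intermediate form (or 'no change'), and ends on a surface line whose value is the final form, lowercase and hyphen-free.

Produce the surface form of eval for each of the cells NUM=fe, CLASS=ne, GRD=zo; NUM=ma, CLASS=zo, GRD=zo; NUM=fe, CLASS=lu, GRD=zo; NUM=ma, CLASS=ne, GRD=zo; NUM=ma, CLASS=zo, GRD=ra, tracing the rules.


cell NUM=fe, CLASS=ne, GRD=zo:
underlying: tod-eval-bi-b
1. f -> v, k -> g, p -> b, s -> z, t -> d / V _ V: no change
2. b -> p, g -> k, v -> f / _ #: fires at position(s) 10: todevalbip
surface: todevalbip

cell NUM=ma, CLASS=zo, GRD=zo:
underlying: tod-eval-i-tuf
1. f -> v, k -> g, p -> b, s -> z, t -> d / V _ V: fires at position(s) 9: todevaliduf
2. b -> p, g -> k, v -> f / _ #: no change
surface: todevaliduf

cell NUM=fe, CLASS=lu, GRD=zo:
underlying: tod-eval-bi-kit
1. f -> v, k -> g, p -> b, s -> z, t -> d / V _ V: fires at position(s) 10: todevalbigit
2. b -> p, g -> k, v -> f / _ #: no change
surface: todevalbigit

cell NUM=ma, CLASS=ne, GRD=zo:
underlying: tod-eval-i-b
1. f -> v, k -> g, p -> b, s -> z, t -> d / V _ V: no change
2. b -> p, g -> k, v -> f / _ #: fires at position(s) 9: todevalip
surface: todevalip

cell NUM=ma, CLASS=zo, GRD=ra:
underlying: d-eval-i-tuf
1. f -> v, k -> g, p -> b, s -> z, t -> d / V _ V: fires at position(s) 7: devaliduf
2. b -> p, g -> k, v -> f / _ #: no change
surface: devaliduf


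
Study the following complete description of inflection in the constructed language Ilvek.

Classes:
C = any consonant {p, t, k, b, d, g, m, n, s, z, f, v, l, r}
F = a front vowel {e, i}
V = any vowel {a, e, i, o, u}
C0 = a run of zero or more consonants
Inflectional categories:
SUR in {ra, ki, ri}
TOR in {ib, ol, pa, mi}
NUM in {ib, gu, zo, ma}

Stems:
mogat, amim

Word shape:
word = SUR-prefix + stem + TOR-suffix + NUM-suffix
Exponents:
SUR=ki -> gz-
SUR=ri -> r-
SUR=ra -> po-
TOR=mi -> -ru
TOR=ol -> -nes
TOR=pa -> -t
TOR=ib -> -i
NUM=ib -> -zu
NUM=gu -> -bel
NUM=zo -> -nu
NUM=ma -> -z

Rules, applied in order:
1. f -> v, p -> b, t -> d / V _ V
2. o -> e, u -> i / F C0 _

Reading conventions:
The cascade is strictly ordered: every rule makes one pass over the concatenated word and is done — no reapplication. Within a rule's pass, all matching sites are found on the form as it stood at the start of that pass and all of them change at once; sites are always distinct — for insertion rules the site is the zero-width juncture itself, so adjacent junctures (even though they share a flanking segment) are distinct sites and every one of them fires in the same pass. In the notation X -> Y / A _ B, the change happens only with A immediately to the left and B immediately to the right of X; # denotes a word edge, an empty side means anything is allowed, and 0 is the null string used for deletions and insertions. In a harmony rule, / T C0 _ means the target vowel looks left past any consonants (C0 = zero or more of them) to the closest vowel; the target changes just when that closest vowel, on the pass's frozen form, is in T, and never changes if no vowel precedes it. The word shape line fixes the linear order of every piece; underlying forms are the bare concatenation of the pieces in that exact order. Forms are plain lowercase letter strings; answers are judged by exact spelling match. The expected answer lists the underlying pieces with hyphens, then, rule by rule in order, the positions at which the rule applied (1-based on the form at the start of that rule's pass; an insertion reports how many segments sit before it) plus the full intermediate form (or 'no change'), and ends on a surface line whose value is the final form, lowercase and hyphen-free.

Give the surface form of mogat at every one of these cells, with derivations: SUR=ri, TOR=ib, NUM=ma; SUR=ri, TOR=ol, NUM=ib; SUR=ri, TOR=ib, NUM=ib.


cell SUR=ri, TOR=ib, NUM=ma:
underlying: r-mogat-i-z
1. f -> v, p -> b, t -> d / V _ V: fires at position(s) 6: rmogadiz
2. o -> e, u -> i / F C0 _: no change
surface: rmogadiz

cell SUR=ri, TOR=ol, NUM=ib:
underlying: r-mogat-nes-zu
1. f -> v, p -> b, t -> d / V _ V: no change
2. o -> e, u -> i / F C0 _: fires at position(s) 11: rmogatneszi
surface: rmogatneszi

cell SUR=ri, TOR=ib, NUM=ib:
underlying: r-mogat-i-zu
1. f -> v, p -> b, t -> d / V _ V: fires at position(s) 6: rmogadizu
2. o -> e, u -> i / F C0 _: fires at position(s) 9: rmogadizi
surface: rmogadizi


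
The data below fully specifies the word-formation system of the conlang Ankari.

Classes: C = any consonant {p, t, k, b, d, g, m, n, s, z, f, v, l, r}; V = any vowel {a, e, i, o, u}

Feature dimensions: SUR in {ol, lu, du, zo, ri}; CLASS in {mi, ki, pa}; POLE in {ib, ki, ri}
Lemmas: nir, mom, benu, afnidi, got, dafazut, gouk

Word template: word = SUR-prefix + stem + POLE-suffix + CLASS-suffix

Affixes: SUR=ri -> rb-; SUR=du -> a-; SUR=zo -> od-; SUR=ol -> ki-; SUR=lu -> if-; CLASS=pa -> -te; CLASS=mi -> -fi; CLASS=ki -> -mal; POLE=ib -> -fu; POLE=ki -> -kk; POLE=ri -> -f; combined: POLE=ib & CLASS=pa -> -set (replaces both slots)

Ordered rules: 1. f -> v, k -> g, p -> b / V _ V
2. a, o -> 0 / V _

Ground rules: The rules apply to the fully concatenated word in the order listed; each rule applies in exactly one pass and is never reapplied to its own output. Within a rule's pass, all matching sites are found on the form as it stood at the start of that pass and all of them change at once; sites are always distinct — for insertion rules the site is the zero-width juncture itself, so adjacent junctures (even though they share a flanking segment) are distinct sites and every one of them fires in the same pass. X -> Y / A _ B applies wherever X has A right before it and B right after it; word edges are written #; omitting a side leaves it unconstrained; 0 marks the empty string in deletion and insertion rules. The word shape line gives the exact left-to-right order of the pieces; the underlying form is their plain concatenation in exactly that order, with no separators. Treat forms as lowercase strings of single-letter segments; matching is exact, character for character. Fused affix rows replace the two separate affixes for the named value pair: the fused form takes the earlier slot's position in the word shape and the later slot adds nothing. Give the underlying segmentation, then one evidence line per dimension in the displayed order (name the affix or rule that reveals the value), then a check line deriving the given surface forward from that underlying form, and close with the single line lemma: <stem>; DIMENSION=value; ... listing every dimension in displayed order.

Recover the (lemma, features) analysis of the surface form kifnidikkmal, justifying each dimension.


underlying: ki-afnidi-kk-mal
SUR=ol - signalled by the affix ki-
CLASS=ki - signalled by the affix -mal
POLE=ki - signalled by the affix -kk
check: kiafnidikkmal -> kiafnidikkmal -> kifnidikkmal
lemma: afnidi; SUR=ol; CLASS=ki; POLE=ki


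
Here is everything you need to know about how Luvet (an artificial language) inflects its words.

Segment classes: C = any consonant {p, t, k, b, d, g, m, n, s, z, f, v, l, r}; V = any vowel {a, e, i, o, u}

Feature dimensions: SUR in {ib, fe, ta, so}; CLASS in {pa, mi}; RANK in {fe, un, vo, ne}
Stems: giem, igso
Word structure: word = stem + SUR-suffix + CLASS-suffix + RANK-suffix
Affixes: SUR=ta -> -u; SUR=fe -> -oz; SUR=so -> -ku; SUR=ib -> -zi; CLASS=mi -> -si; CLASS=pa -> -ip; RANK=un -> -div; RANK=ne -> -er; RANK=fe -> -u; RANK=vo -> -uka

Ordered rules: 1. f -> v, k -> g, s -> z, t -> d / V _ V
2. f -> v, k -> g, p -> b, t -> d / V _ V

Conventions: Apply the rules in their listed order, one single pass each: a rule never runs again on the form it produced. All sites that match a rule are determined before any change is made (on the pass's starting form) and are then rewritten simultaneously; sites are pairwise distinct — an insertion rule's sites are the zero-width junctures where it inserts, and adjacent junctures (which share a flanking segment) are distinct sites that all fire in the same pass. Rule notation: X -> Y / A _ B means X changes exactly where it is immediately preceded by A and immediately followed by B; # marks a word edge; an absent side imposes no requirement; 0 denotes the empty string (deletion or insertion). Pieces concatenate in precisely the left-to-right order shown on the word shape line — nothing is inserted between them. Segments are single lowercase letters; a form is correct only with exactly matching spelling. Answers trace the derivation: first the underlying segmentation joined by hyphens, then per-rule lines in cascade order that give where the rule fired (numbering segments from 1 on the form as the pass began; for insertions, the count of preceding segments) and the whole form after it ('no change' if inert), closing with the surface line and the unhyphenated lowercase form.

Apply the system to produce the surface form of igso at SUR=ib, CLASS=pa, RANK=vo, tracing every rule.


underlying: igso-zi-ip-uka
1. f -> v, k -> g, s -> z, t -> d / V _ V: fires at position(s) 10: igsoziipuga
2. f -> v, k -> g, p -> b, t -> d / V _ V: fires at position(s) 8: igsoziibuga
surface: igsoziibuga


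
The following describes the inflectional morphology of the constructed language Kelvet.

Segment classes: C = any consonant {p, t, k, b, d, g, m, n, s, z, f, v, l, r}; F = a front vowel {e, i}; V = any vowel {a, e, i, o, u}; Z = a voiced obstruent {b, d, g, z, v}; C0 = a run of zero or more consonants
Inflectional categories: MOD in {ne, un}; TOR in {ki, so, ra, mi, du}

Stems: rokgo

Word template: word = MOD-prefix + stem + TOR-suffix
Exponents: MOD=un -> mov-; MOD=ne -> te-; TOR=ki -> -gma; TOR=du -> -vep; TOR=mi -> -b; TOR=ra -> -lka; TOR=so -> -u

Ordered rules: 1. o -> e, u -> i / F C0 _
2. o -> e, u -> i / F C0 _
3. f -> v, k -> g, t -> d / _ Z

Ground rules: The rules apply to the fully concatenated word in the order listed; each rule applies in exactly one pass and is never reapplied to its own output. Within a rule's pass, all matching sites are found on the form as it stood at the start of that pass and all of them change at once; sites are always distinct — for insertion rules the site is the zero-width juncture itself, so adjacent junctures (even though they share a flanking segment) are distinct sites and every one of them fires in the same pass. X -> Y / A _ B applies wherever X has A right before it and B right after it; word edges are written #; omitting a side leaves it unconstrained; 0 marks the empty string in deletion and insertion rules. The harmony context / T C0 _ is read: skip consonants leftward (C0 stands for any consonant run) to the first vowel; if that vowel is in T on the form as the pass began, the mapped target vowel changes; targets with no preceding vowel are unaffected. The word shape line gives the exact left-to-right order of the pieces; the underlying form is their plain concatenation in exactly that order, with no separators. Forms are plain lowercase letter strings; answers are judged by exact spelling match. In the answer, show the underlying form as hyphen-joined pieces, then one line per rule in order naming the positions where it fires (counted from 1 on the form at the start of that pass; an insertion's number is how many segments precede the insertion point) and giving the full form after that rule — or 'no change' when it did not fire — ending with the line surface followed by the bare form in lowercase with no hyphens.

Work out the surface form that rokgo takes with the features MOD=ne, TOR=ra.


underlying: te-rokgo-lka
1. o -> e, u -> i / F C0 _: fires at position(s) 4: terekgolka
2. o -> e, u -> i / F C0 _: fires at position(s) 7: terekgelka
3. f -> v, k -> g, t -> d / _ Z: fires at position(s) 5: tereggelka
surface: tereggelka


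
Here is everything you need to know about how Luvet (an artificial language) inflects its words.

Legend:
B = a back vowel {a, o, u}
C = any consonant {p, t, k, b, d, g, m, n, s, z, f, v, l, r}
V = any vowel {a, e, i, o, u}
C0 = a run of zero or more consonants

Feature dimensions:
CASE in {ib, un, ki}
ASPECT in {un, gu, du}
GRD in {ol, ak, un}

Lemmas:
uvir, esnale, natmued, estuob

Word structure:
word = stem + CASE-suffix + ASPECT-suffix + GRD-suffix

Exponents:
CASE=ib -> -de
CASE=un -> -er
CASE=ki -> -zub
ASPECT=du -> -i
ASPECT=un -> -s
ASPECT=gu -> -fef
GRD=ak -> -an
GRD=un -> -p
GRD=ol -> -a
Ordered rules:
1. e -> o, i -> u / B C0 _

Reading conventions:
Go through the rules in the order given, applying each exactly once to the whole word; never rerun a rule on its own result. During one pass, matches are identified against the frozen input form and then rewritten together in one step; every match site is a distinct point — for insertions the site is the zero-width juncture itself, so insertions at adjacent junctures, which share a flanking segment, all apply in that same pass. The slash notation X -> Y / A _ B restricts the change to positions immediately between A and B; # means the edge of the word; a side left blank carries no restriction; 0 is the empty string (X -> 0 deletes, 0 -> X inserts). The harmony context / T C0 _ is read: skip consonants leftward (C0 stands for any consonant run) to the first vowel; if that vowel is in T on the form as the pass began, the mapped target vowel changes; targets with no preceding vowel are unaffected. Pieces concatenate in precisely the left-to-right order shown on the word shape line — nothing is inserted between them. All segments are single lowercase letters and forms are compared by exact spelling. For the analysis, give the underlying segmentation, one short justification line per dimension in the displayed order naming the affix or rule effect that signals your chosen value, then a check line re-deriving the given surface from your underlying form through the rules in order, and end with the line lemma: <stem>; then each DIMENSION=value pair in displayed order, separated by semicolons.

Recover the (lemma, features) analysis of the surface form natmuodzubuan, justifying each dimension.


underlying: natmued-zub-i-an
CASE=ki - signalled by the affix -zub
ASPECT=du - signalled by the affix -i
GRD=ak - signalled by the affix -an
check: natmuedzubian -> natmuodzubuan
lemma: natmued; CASE=ki; ASPECT=du; GRD=ak


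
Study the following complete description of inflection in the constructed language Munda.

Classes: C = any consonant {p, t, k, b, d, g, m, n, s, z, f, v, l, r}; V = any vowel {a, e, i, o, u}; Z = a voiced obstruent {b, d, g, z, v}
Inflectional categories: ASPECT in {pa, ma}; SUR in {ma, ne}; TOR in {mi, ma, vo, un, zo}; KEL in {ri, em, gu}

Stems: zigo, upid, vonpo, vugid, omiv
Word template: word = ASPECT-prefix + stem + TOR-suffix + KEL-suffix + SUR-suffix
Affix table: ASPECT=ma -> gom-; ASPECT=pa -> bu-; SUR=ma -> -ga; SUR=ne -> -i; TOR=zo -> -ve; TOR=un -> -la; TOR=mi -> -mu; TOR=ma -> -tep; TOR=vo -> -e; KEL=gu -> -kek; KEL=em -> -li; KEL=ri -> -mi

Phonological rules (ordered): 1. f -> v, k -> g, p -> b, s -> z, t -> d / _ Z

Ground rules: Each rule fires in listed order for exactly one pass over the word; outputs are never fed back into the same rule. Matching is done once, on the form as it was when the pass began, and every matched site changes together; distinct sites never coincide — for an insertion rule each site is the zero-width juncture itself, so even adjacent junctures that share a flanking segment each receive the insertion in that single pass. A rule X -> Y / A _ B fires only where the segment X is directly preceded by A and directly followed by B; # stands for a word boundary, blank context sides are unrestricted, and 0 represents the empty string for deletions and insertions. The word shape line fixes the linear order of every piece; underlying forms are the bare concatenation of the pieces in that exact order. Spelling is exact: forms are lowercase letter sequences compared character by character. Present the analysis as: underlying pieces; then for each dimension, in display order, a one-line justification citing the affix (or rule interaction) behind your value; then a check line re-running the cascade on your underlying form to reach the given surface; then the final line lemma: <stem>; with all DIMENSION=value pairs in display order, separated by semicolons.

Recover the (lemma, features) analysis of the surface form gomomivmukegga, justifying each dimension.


underlying: gom-omiv-mu-kek-ga
ASPECT=ma - signalled by the affix gom-
SUR=ma - signalled by the affix -ga
TOR=mi - signalled by the affix -mu
KEL=gu - signalled by the affix -kek
check: gomomivmukekga -> gomomivmukegga
lemma: omiv; ASPECT=ma; SUR=ma; TOR=mi; KEL=gu


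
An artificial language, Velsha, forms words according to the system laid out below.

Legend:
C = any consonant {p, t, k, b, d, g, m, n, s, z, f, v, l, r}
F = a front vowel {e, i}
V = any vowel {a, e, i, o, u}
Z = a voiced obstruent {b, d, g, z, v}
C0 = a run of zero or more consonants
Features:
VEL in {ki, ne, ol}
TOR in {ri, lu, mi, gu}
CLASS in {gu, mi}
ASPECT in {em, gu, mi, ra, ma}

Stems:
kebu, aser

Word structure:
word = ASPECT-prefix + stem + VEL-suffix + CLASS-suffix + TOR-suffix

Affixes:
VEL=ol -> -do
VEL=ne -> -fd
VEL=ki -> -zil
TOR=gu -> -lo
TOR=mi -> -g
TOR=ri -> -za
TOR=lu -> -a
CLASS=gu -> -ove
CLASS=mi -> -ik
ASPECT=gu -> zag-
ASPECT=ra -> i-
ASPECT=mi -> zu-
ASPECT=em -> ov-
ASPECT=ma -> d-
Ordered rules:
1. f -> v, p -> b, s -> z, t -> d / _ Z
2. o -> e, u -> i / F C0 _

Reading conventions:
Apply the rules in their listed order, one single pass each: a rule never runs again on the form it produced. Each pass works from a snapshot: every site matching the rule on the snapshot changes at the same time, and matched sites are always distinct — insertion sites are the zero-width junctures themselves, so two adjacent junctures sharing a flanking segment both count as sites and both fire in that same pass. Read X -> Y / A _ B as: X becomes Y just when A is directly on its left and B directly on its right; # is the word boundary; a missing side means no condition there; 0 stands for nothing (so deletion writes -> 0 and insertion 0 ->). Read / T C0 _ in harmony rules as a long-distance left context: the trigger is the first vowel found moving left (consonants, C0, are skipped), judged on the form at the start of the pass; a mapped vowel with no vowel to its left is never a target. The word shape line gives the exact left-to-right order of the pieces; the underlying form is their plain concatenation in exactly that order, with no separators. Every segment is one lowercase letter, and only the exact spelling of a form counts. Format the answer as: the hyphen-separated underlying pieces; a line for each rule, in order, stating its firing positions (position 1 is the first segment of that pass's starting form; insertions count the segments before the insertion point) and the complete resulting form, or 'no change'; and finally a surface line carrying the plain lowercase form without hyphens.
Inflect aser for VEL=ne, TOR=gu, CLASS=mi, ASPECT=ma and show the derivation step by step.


underlying: d-aser-fd-ik-lo
1. f -> v, p -> b, s -> z, t -> d / _ Z: fires at position(s) 6: daservdiklo
2. o -> e, u -> i / F C0 _: fires at position(s) 11: daservdikle
surface: daservdikle


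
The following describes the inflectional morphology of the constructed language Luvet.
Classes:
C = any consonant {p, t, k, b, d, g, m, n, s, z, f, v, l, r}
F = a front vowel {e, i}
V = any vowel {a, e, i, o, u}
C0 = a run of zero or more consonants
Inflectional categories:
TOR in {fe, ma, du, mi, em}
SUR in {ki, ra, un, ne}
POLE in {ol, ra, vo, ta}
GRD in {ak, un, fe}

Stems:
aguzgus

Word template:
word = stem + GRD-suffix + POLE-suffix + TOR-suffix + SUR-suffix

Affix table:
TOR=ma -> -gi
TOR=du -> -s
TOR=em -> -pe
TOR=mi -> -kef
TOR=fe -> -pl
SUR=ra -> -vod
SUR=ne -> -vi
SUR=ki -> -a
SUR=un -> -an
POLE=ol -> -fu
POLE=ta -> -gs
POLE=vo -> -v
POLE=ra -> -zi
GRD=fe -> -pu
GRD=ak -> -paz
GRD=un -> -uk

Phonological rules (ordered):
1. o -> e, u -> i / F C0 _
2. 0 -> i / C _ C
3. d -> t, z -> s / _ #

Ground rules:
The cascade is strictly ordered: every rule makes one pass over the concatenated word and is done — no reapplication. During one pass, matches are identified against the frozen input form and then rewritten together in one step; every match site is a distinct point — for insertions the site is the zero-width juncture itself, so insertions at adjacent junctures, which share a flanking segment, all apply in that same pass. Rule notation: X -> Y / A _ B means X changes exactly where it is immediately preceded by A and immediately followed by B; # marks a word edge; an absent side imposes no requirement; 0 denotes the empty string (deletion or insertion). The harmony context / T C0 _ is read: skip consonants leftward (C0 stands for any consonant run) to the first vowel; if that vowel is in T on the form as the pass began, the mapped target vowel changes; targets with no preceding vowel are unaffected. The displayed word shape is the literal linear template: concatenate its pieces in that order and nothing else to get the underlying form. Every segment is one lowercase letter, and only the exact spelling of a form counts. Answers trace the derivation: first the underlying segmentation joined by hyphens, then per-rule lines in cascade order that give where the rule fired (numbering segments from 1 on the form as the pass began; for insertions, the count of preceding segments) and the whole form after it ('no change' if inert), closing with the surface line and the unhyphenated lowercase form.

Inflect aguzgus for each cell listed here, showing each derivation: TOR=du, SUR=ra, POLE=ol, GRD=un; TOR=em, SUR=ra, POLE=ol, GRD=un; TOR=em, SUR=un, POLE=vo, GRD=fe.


cell TOR=du, SUR=ra, POLE=ol, GRD=un:
underlying: aguzgus-uk-fu-s-vod
1. o -> e, u -> i / F C0 _: no change
2. 0 -> i / C _ C: inserts after position(s) 4, 9, 12: aguzigusukifusivod
3. d -> t, z -> s / _ #: fires at position(s) 18: aguzigusukifusivot
surface: aguzigusukifusivot

cell TOR=em, SUR=ra, POLE=ol, GRD=un:
underlying: aguzgus-uk-fu-pe-vod
1. o -> e, u -> i / F C0 _: fires at position(s) 15: aguzgusukfupeved
2. 0 -> i / C _ C: inserts after position(s) 4, 9: aguzigusukifupeved
3. d -> t, z -> s / _ #: fires at position(s) 18: aguzigusukifupevet
surface: aguzigusukifupevet

cell TOR=em, SUR=un, POLE=vo, GRD=fe:
underlying: aguzgus-pu-v-pe-an
1. o -> e, u -> i / F C0 _: no change
2. 0 -> i / C _ C: inserts after position(s) 4, 7, 10: aguzigusipuvipean
3. d -> t, z -> s / _ #: no change
surface: aguzigusipuvipean


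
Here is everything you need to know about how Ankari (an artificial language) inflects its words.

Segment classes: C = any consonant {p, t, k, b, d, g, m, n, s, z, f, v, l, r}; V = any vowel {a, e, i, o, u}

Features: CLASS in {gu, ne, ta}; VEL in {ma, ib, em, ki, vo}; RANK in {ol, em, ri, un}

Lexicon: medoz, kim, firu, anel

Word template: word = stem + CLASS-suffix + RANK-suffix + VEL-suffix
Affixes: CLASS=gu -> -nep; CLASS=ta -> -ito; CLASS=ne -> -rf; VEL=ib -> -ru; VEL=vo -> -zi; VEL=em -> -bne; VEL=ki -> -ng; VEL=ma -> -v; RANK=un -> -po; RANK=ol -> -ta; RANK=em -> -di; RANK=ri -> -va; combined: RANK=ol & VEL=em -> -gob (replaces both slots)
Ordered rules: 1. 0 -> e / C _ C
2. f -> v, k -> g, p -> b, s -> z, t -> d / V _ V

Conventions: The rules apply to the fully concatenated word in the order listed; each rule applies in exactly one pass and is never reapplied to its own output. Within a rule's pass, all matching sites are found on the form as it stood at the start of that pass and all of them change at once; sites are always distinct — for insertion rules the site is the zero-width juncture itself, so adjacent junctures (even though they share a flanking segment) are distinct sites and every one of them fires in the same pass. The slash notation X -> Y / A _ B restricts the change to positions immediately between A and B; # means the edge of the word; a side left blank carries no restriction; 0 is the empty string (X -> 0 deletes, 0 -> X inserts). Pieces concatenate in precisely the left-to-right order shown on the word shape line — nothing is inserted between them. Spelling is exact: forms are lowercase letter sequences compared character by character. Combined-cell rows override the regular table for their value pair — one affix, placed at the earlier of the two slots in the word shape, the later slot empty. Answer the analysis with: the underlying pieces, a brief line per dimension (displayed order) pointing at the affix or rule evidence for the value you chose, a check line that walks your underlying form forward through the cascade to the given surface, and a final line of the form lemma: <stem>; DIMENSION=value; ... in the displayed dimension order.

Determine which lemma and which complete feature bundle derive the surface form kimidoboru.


underlying: kim-ito-po-ru
CLASS=ta - signalled by the affix -ito
VEL=ib - signalled by the affix -ru
RANK=un - signalled by the affix -po
check: kimitoporu -> kimitoporu -> kimidoboru
lemma: kim; CLASS=ta; VEL=ib; RANK=un


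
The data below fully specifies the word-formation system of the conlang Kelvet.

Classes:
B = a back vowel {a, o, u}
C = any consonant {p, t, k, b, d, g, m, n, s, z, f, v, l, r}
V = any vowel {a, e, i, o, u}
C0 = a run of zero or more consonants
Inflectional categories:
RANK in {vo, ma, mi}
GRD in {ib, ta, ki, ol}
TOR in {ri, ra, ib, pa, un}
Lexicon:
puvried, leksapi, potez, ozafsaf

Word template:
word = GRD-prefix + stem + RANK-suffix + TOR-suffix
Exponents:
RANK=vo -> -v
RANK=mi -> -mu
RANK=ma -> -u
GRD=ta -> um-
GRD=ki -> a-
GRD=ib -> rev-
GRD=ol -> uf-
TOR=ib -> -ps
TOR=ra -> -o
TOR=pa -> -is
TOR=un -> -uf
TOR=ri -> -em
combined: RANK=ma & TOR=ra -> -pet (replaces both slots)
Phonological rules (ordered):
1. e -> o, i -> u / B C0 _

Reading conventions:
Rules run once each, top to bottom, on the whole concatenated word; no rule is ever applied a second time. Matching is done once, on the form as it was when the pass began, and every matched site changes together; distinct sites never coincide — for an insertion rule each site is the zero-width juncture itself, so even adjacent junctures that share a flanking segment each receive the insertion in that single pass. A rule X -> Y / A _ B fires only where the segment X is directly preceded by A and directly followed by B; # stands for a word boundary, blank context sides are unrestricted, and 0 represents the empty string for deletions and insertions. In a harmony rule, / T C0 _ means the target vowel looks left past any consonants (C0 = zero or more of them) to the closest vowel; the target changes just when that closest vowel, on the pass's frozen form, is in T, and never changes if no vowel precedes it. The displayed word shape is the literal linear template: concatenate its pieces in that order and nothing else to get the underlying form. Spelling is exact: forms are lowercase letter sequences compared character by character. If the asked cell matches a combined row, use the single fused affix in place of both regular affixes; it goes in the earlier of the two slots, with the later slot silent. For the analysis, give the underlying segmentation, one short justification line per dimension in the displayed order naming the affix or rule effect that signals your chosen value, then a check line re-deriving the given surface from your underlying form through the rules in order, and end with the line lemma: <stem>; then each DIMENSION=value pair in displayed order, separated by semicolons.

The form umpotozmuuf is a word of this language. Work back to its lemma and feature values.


underlying: um-potez-mu-uf
RANK=mi - signalled by the affix -mu
GRD=ta - signalled by the affix um-
TOR=un - signalled by the affix -uf
check: umpotezmuuf -> umpotozmuuf
lemma: potez; RANK=mi; GRD=ta; TOR=un


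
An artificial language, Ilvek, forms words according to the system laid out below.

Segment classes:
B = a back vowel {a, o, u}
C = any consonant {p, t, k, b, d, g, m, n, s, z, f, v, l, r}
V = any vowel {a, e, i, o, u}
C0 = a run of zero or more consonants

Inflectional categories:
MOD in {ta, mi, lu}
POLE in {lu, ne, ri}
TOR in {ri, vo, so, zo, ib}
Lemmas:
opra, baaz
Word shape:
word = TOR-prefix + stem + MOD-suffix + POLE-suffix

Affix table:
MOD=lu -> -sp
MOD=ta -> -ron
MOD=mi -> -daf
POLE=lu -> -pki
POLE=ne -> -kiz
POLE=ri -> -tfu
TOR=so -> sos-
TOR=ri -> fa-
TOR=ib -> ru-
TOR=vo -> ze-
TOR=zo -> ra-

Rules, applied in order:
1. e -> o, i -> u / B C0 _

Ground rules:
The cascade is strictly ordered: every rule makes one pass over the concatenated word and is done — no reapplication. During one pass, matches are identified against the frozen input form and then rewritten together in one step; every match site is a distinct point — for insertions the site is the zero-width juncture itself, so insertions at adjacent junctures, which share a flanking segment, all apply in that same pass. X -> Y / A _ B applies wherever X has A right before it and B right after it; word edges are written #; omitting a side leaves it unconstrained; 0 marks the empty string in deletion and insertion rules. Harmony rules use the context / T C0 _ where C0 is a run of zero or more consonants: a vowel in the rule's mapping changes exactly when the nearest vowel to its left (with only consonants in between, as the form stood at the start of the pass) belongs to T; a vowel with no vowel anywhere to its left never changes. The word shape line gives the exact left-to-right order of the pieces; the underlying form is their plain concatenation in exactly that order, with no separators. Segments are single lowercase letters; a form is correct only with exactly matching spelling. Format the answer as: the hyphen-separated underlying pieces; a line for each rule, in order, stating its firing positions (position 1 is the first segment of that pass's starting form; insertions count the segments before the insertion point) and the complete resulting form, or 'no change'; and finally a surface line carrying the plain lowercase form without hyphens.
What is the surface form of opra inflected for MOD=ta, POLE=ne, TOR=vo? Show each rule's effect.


underlying: ze-opra-ron-kiz
1. e -> o, i -> u / B C0 _: fires at position(s) 11: zeopraronkuz
surface: zeopraronkuz


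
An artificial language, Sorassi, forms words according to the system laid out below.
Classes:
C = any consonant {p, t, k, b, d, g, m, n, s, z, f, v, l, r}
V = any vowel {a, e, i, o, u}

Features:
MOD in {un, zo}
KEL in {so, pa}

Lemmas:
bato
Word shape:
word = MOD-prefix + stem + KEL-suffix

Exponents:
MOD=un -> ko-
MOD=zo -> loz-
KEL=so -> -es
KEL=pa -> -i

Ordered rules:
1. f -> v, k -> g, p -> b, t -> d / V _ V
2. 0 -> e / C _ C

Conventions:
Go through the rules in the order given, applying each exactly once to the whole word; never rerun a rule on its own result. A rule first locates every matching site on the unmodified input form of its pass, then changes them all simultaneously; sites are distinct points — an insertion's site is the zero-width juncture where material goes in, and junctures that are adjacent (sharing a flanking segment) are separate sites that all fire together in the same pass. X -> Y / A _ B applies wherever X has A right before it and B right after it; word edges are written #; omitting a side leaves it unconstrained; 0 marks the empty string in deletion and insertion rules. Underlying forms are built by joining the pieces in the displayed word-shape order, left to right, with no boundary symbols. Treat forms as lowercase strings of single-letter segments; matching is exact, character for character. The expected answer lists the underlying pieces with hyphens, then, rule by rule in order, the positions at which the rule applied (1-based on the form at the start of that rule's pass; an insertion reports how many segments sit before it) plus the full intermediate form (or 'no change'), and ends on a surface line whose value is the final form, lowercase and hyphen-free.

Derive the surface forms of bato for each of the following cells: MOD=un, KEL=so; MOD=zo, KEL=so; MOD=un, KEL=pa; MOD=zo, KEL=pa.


cell MOD=un, KEL=so:
underlying: ko-bato-es
1. f -> v, k -> g, p -> b, t -> d / V _ V: fires at position(s) 5: kobadoes
2. 0 -> e / C _ C: no change
surface: kobadoes

cell MOD=zo, KEL=so:
underlying: loz-bato-es
1. f -> v, k -> g, p -> b, t -> d / V _ V: fires at position(s) 6: lozbadoes
2. 0 -> e / C _ C: inserts after position(s) 3: lozebadoes
surface: lozebadoes

cell MOD=un, KEL=pa:
underlying: ko-bato-i
1. f -> v, k -> g, p -> b, t -> d / V _ V: fires at position(s) 5: kobadoi
2. 0 -> e / C _ C: no change
surface: kobadoi

cell MOD=zo, KEL=pa:
underlying: loz-bato-i
1. f -> v, k -> g, p -> b, t -> d / V _ V: fires at position(s) 6: lozbadoi
2. 0 -> e / C _ C: inserts after position(s) 3: lozebadoi
surface: lozebadoi


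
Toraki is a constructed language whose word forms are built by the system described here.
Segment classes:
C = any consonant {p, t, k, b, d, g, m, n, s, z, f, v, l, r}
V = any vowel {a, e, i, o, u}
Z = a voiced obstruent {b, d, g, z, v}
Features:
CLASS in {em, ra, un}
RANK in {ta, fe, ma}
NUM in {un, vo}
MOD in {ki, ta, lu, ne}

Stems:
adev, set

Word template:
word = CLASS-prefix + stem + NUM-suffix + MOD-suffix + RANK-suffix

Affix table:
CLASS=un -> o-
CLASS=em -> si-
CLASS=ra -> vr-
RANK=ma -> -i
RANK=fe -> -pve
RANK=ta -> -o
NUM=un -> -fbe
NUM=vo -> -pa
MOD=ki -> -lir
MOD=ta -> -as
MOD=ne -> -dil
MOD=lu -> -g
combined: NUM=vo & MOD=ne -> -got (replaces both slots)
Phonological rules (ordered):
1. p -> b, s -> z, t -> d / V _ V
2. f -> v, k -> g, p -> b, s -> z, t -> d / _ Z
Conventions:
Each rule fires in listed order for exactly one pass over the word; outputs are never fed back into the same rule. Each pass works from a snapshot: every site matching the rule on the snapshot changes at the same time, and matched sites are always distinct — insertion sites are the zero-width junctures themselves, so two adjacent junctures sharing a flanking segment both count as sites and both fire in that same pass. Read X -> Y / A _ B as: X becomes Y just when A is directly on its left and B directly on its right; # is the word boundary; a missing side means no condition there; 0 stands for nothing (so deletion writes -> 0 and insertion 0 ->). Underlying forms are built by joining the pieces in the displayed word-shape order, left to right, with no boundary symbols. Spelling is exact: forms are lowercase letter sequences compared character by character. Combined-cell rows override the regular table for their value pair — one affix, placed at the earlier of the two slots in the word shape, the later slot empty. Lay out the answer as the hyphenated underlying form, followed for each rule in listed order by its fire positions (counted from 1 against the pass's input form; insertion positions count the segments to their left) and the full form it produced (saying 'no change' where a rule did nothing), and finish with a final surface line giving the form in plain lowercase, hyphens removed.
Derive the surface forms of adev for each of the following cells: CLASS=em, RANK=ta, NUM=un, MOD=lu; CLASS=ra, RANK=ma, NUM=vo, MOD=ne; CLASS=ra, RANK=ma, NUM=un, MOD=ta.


cell CLASS=em, RANK=ta, NUM=un, MOD=lu:
underlying: si-adev-fbe-g-o
1. p -> b, s -> z, t -> d / V _ V: no change
2. f -> v, k -> g, p -> b, s -> z, t -> d / _ Z: fires at position(s) 7: siadevvbego
surface: siadevvbego

cell CLASS=ra, RANK=ma, NUM=vo, MOD=ne:
underlying: vr-adev-got-i
1. p -> b, s -> z, t -> d / V _ V: fires at position(s) 9: vradevgodi
2. f -> v, k -> g, p -> b, s -> z, t -> d / _ Z: no change
surface: vradevgodi

cell CLASS=ra, RANK=ma, NUM=un, MOD=ta:
underlying: vr-adev-fbe-as-i
1. p -> b, s -> z, t -> d / V _ V: fires at position(s) 11: vradevfbeazi
2. f -> v, k -> g, p -> b, s -> z, t -> d / _ Z: fires at position(s) 7: vradevvbeazi
surface: vradevvbeazi
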